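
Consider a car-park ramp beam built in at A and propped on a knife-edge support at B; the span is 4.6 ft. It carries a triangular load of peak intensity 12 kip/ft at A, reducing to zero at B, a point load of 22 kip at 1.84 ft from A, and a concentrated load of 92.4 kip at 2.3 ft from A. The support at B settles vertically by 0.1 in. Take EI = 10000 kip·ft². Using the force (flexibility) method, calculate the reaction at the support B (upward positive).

R_B = 36.4 kip

Release the roller at B. Primary structure: cantilever fixed at A.
Free-end deflection of the primary structure under the applied loading (downward +):
  triangular load, peak 12 at the fixed end: w₀L⁴/(30EI) = 179.1/EI
  point load 22 at a = 1.84: Pa²(3L − a)/(6EI) = 148.5/EI
  point load 92.4 at a = 2.3: Pa²(3L − a)/(6EI) = 936.9/EI
  δ_0 = 1264/EI
Tip deflection under a unit load at B: L³/(3EI) = 32.45/EI.
With EI = 10000 kip·ft²: δ_0 = 0.12644 ft and δ_{BB} = 0.003245 ft/kip.
Compatibility — the beam at B must follow the support down by 0.008333 ft: δ_0 − R_B·δ_{BB} = 0.008333, so R_B = (0.12644 − 0.008333)/0.003245 = 36.4 kip.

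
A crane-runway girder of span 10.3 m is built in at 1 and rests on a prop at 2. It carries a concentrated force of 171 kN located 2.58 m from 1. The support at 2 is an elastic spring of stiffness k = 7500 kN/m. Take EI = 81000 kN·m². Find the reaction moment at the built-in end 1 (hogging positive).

M_1 = 293.6 kN·m

Choose R_2 as the redundant. The primary structure is the cantilever fixed at 1.
Downward deflection at the released point 2 due to the loads:
  point load 171 at a = 2.58: Pa²(3L − a)/(6EI) = 5373/EI
Flexibility coefficient — unit upward force at 2: δ_{22} = L³/(3EI) = 364.2/EI.
With EI = 81000 kN·m²: δ_0 = 0.066327 m and δ_{22} = 0.004497 m/kN.
Compatibility — the spring shortens by R_2/k under the reaction it provides: δ_0 − R_2·δ_{22} = R_2/k. With 1/k = 0.000133 m/kN, R_2 = δ_0 / (δ_{22} + 1/k) = 0.066327 / (0.004497 + 0.000133) = 14.33 kN.
Moment equilibrium about 1: M_1 = Σ(load moments about 1) − R_2·L = 441.2 − 14.33×10.3 = 293.6 kN·m.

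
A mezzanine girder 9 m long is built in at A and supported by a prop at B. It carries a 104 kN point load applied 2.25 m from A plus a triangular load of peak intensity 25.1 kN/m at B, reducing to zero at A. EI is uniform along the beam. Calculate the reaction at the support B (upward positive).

Choose R_B as the redundant. The primary structure is the cantilever fixed at A.
Primary-structure tip deflection at B by superposition:
  point load 104 at a = 2.25: Pa²(3L − a)/(6EI) = 2172/EI
  triangular load, peak 25.1 at the free end: 11w₀L⁴/(120EI) = 15096/EI
  δ_0 = 17268/EI
Flexibility coefficient — unit upward force at B: δ_{BB} = L³/(3EI) = 243/EI.
The prop prevents deflection at B: R_B = δ_0/δ_{BB} = 17268/243 = 71.06 kN.

R_B = 71.06 kN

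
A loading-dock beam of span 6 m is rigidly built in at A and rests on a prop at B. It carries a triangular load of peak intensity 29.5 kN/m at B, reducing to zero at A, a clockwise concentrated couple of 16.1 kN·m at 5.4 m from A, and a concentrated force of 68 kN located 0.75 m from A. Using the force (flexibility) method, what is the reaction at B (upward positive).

Remove the prop at B; the released (primary) structure is a cantilever built in at A.
Downward deflection at the released point B due to the loads:
  triangular load, peak 29.5 at the free end: 11w₀L⁴/(120EI) = 3505/EI
  clockwise couple 16.1 at a = 5.4: M₀a(2L − a)/(2EI) = 286.9/EI
  point load 68 at a = 0.75: Pa²(3L − a)/(6EI) = 110/EI
  δ_0 = 3901/EI
Tip deflection under a unit load at B: L³/(3EI) = 72/EI.
Compatibility at B: δ_0 − R_B·δ_{BB} = 0, so R_B = 3901/72 = 54.19 kN.

R_B = 54.19 kN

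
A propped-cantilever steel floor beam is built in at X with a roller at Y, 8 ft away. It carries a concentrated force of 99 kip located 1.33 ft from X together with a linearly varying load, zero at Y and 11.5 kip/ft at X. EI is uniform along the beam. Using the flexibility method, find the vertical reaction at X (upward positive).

R_X = 131.9 kip

Remove the prop at Y; the released (primary) structure is a cantilever built in at X.
Free-end deflection of the primary structure under the applied loading (downward +):
  point load 99 at a = 1.33: Pa²(3L − a)/(6EI) = 661.7/EI
  triangular load, peak 11.5 at the fixed end: w₀L⁴/(30EI) = 1570/EI
  δ_0 = 2232/EI
Flexibility coefficient — unit upward force at Y: δ_{YY} = L³/(3EI) = 170.7/EI.
Compatibility at Y: δ_0 − R_Y·δ_{YY} = 0, so R_Y = 2232/170.7 = 13.08 kip.
Vertical equilibrium: R_X = ΣP − R_Y = 145 − 13.08 = 131.9 kip.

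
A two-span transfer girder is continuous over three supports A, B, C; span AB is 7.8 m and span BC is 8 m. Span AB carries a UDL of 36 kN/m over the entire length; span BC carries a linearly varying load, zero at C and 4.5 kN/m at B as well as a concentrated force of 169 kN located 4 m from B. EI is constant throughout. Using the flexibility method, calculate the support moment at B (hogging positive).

Release continuity at B by inserting a hinge; the redundant is the internal moment M_B. The primary structure is two simply-supported spans AB and BC.
Discontinuity in slope at B on the released structure — sum the simple-span end rotations:
  span AB: UDL 36: wL³/(24EI) = 711.8/EI
  span BC: triangular load, peak 4.5: w₀L³/(45EI) = 51.2/EI
  span BC: point load 169 at a = 4: Pab(L + b)/(6LEI) = 676/EI
  relative rotation θ_0 = (711.8 + 727.2)/EI = 1439/EI
A unit hogging moment at B produces rotation L₁/(3EI) + L₂/(3EI) = 5.267/EI.
Compatibility: M_B·(L₁+L₂)/(3EI) = θ_0, giving M_B = 273.2 kN·m (hogging).

M_B = 273.2 kN·m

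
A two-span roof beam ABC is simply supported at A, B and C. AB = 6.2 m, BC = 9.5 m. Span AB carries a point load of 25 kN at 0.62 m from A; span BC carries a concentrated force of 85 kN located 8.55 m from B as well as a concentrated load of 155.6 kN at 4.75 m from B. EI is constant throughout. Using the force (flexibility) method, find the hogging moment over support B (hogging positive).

M_B = 194.9 kN·m

Take M_B as the redundant. Released structure: two simple spans AB and BC with a hinge at B.
Rotations at B on the released spans (each span's end-slope, ×1/EI):
  span AB: point load 25 at a = 0.62: Pab(L + a)/(6LEI) = 15.86/EI
  span BC: point load 85 at a = 8.55: Pab(L + b)/(6LEI) = 126.6/EI
  span BC: point load 155.6 at a = 4.75: Pab(L + b)/(6LEI) = 877.7/EI
  relative rotation θ_0 = (15.86 + 1004)/EI = 1020/EI
A unit hogging moment at B produces rotation L₁/(3EI) + L₂/(3EI) = 5.233/EI.
Compatibility: M_B·(L₁+L₂)/(3EI) = θ_0, giving M_B = 194.9 kN·m (hogging).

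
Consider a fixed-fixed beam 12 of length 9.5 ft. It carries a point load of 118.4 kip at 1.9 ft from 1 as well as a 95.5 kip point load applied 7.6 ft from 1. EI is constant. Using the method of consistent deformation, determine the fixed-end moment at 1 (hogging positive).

M_1 = 173 kip·ft

Take the two fixed-end moments M_1, M_2 as redundants; the released structure is the simple span 12.
On the primary (simply-supported) span, the end slopes from the loading are:
  at 1: point load 118.4 at a = 1.9: Pab(L + b)/(6LEI) = 512.9/EI
  at 2: point load 118.4 at a = 1.9: Pab(L + a)/(6LEI) = 341.9/EI
  at 1: point load 95.5 at a = 7.6: Pab(L + b)/(6LEI) = 275.8/EI
  at 2: point load 95.5 at a = 7.6: Pab(L + a)/(6LEI) = 413.7/EI
  θ_10 = 788.7/EI,  θ_20 = 755.6/EI
Flexibility coefficients: a unit moment at one end gives L/(3EI) there and L/(6EI) at the far end, so f₁₁ = f₂₂ = 3.167/EI and f₁₂ = f₂₁ = 1.583/EI.
Compatibility — zero rotation at each built-in end:
  3.167 M_1 + 1.583 M_2 = 788.7
  1.583 M_1 + 3.167 M_2 = 755.6
Solving the pair gives M_1 = 173 kip·ft and M_2 = 152.1 kip·ft (hogging).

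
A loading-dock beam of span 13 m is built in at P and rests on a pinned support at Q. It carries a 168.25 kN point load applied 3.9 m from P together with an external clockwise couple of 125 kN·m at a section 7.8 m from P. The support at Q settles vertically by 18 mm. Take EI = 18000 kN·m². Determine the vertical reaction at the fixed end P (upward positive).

R_P = 136.1 kN

Choose R_Q as the redundant. The primary structure is the cantilever fixed at P.
Primary-structure tip deflection at Q by superposition:
  point load 168.25 at a = 3.9: Pa²(3L − a)/(6EI) = 14971/EI
  clockwise couple 125 at a = 7.8: M₀a(2L − a)/(2EI) = 8872/EI
  δ_0 = 23843/EI
Flexibility coefficient — unit upward force at Q: δ_{QQ} = L³/(3EI) = 732.3/EI.
With EI = 18000 kN·m²: δ_0 = 1.3246 m and δ_{QQ} = 0.040685 m/kN.
Compatibility — the beam at Q must follow the support down by 0.018 m: δ_0 − R_Q·δ_{QQ} = 0.018, so R_Q = (1.3246 − 0.018)/0.040685 = 32.12 kN.
Vertical equilibrium: R_P = ΣP − R_Q = 168.2 − 32.12 = 136.1 kN.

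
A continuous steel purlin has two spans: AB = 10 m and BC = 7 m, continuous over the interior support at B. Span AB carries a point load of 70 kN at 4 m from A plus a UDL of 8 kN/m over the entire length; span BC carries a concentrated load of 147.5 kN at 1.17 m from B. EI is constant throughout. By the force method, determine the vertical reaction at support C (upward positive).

R_C = -1.38 kN

Release continuity at B by inserting a hinge; the redundant is the internal moment M_B. The primary structure is two simply-supported spans AB and BC.
Rotations at B on the released spans (each span's end-slope, ×1/EI):
  span AB: point load 70 at a = 4: Pab(L + a)/(6LEI) = 392/EI
  span AB: UDL 8: wL³/(24EI) = 333.3/EI
  span BC: point load 147.5 at a = 1.17: Pab(L + b)/(6LEI) = 307.3/EI
  relative rotation θ_0 = (725.3 + 307.3)/EI = 1033/EI
A unit hogging moment at B produces rotation L₁/(3EI) + L₂/(3EI) = 5.667/EI.
Slope continuity at B: θ_0 = M_B·5.667/EI, so M_B = 1033/5.667 = 182.2 kN·m (hogging).
Span BC, ΣM about C: R_B^{BC}·7 = 859.9 + 182.2, so R_B^{BC} = 148.9 kN and R_C = 147.5 − 148.9 = -1.38 kN.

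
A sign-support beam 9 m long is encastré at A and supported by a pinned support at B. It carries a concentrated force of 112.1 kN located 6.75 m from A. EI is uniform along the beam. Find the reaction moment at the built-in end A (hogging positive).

Take the reaction at B as the redundant and release it; the primary structure is a cantilever fixed at A.
Deflection at B on the released cantilever, summing each load's contribution:
  point load 112.1 at a = 6.75: Pa²(3L − a)/(6EI) = 17238/EI
Flexibility coefficient — unit upward force at B: δ_{BB} = L³/(3EI) = 243/EI.
The prop prevents deflection at B: R_B = δ_0/δ_{BB} = 17238/243 = 70.94 kN.
Moment equilibrium about A: M_A = Σ(load moments about A) − R_B·L = 756.7 − 70.94×9 = 118.2 kN·m.

M_A = 118.2 kN·m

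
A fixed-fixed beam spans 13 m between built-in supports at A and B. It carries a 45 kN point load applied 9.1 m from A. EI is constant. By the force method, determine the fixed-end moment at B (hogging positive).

M_B = 86 kN·m

Release both end moments; the primary structure is a simply-supported span AB with redundants M_A and M_B.
Simple-span end rotations at A and B under the given loads:
  at A: point load 45 at a = 9.1: Pab(L + b)/(6LEI) = 346/EI
  at B: point load 45 at a = 9.1: Pab(L + a)/(6LEI) = 452.5/EI
  θ_A0 = 346/EI,  θ_B0 = 452.5/EI
Flexibility coefficients: a unit moment at one end gives L/(3EI) there and L/(6EI) at the far end, so f₁₁ = f₂₂ = 4.333/EI and f₁₂ = f₂₁ = 2.167/EI.
Compatibility — zero rotation at each built-in end:
  4.333 M_A + 2.167 M_B = 346
  2.167 M_A + 4.333 M_B = 452.5
Solving the pair gives M_A = 36.85 kN·m and M_B = 86 kN·m (hogging).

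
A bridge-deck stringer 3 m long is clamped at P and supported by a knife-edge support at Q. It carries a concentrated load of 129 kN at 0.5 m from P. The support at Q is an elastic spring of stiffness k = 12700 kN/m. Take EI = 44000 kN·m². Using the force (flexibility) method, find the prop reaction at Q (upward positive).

Release the roller at Q. Primary structure: cantilever fixed at P.
Deflection at Q on the released cantilever, summing each load's contribution:
  point load 129 at a = 0.5: Pa²(3L − a)/(6EI) = 45.69/EI
Tip deflection under a unit load at Q: L³/(3EI) = 9/EI.
With EI = 44000 kN·m²: δ_0 = 0.001038 m and δ_{QQ} = 0.000205 m/kN.
Compatibility — the spring shortens by R_Q/k under the reaction it provides: δ_0 − R_Q·δ_{QQ} = R_Q/k. With 1/k = 0.000079 m/kN, R_Q = δ_0 / (δ_{QQ} + 1/k) = 0.001038 / (0.000205 + 0.000079) = 3.665 kN.

R_Q = 3.665 kN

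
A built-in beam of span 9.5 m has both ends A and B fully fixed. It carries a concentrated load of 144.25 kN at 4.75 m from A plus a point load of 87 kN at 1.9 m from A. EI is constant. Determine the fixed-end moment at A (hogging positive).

Release both end moments; the primary structure is a simply-supported span AB with redundants M_A and M_B.
End rotations of the released simple span under the applied load (×1/EI):
  at A: point load 144.25 at a = 4.75: Pab(L + b)/(6LEI) = 813.7/EI
  at B: point load 144.25 at a = 4.75: Pab(L + a)/(6LEI) = 813.7/EI
  at A: point load 87 at a = 1.9: Pab(L + b)/(6LEI) = 376.9/EI
  at B: point load 87 at a = 1.9: Pab(L + a)/(6LEI) = 251.3/EI
  θ_A0 = 1191/EI,  θ_B0 = 1065/EI
Flexibility coefficients: a unit moment at one end gives L/(3EI) there and L/(6EI) at the far end, so f₁₁ = f₂₂ = 3.167/EI and f₁₂ = f₂₁ = 1.583/EI.
Compatibility — zero rotation at each built-in end:
  3.167 M_A + 1.583 M_B = 1191
  1.583 M_A + 3.167 M_B = 1065
Solving the pair gives M_A = 277.1 kN·m and M_B = 197.7 kN·m (hogging).

M_A = 277.1 kN·m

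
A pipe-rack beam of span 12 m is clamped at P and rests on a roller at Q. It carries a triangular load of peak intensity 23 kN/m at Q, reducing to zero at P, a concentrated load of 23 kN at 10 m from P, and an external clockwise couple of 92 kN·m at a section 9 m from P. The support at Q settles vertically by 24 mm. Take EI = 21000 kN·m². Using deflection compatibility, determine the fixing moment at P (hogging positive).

M_P = 188.7 kN·m

Choose R_Q as the redundant. The primary structure is the cantilever fixed at P.
Downward deflection at the released point Q due to the loads:
  triangular load, peak 23 at the free end: 11w₀L⁴/(120EI) = 43718/EI
  point load 23 at a = 10: Pa²(3L − a)/(6EI) = 9967/EI
  clockwise couple 92 at a = 9: M₀a(2L − a)/(2EI) = 6210/EI
  δ_0 = 59895/EI
Tip deflection under a unit load at Q: L³/(3EI) = 576/EI.
With EI = 21000 kN·m²: δ_0 = 2.8521 m and δ_{QQ} = 0.027429 m/kN.
Compatibility — the beam at Q must follow the support down by 0.024 m: δ_0 − R_Q·δ_{QQ} = 0.024, so R_Q = (2.8521 − 0.024)/0.027429 = 103.1 kN.
Moment equilibrium about P: M_P = Σ(load moments about P) − R_Q·L = 1426 − 103.1×12 = 188.7 kN·m.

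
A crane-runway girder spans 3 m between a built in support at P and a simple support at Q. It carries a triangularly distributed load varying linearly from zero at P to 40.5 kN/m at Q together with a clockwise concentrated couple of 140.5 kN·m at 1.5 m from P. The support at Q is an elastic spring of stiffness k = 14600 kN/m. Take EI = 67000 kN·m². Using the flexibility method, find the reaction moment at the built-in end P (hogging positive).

Take the reaction at Q as the redundant and release it; the primary structure is a cantilever fixed at P.
Primary-structure tip deflection at Q by superposition:
  triangular load, peak 40.5 at the free end: 11w₀L⁴/(120EI) = 300.7/EI
  clockwise couple 140.5 at a = 1.5: M₀a(2L − a)/(2EI) = 474.2/EI
  δ_0 = 774.9/EI
Tip deflection under a unit load at Q: L³/(3EI) = 9/EI.
With EI = 67000 kN·m²: δ_0 = 0.011566 m and δ_{QQ} = 0.000134 m/kN.
Compatibility — the spring shortens by R_Q/k under the reaction it provides: δ_0 − R_Q·δ_{QQ} = R_Q/k. With 1/k = 0.000068 m/kN, R_Q = δ_0 / (δ_{QQ} + 1/k) = 0.011566 / (0.000134 + 0.000068) = 57.02 kN.
Moment equilibrium about P: M_P = Σ(load moments about P) − R_Q·L = 262 − 57.02×3 = 90.93 kN·m.

M_P = 90.93 kN·m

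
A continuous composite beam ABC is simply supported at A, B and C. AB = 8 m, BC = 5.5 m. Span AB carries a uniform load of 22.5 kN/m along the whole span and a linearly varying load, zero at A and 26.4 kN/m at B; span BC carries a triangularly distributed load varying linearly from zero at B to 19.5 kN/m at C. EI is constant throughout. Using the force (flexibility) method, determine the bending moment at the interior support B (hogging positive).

Take M_B as the redundant. Released structure: two simple spans AB and BC with a hinge at B.
Discontinuity in slope at B on the released structure — sum the simple-span end rotations:
  span AB: UDL 22.5: wL³/(24EI) = 480/EI
  span AB: triangular load, peak 26.4: w₀L³/(45EI) = 300.4/EI
  span BC: triangular load, peak 19.5: 7w₀L³/(360EI) = 63.08/EI
  relative rotation θ_0 = (780.4 + 63.08)/EI = 843.5/EI
A unit hogging moment at B produces rotation L₁/(3EI) + L₂/(3EI) = 4.5/EI.
Compatibility: M_B·(L₁+L₂)/(3EI) = θ_0, giving M_B = 187.4 kN·m (hogging).

M_B = 187.4 kN·m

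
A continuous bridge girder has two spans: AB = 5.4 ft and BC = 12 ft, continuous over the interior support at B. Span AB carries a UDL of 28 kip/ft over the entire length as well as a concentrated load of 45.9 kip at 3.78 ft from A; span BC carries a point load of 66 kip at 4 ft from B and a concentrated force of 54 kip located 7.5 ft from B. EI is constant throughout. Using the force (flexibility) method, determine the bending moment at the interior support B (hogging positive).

M_B = 218.6 kip·ft

Take M_B as the redundant. Released structure: two simple spans AB and BC with a hinge at B.
End slopes at the hinge B, treating each span as simply supported:
  span AB: UDL 28: wL³/(24EI) = 183.7/EI
  span AB: point load 45.9 at a = 3.78: Pab(L + a)/(6LEI) = 79.64/EI
  span BC: point load 66 at a = 4: Pab(L + b)/(6LEI) = 586.7/EI
  span BC: point load 54 at a = 7.5: Pab(L + b)/(6LEI) = 417.7/EI
  relative rotation θ_0 = (263.3 + 1004)/EI = 1268/EI
A unit hogging moment at B produces rotation L₁/(3EI) + L₂/(3EI) = 5.8/EI.
Slope continuity at B: θ_0 = M_B·5.8/EI, so M_B = 1268/5.8 = 218.6 kip·ft (hogging).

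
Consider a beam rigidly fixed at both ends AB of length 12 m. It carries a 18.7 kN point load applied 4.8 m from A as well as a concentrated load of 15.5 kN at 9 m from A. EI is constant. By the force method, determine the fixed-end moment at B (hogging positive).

Release both end moments; the primary structure is a simply-supported span AB with redundants M_A and M_B.
End rotations of the released simple span under the applied load (×1/EI):
  at A: point load 18.7 at a = 4.8: Pab(L + b)/(6LEI) = 172.3/EI
  at B: point load 18.7 at a = 4.8: Pab(L + a)/(6LEI) = 150.8/EI
  at A: point load 15.5 at a = 9: Pab(L + b)/(6LEI) = 87.19/EI
  at B: point load 15.5 at a = 9: Pab(L + a)/(6LEI) = 122.1/EI
  θ_A0 = 259.5/EI,  θ_B0 = 272.9/EI
Flexibility coefficients: a unit moment at one end gives L/(3EI) there and L/(6EI) at the far end, so f₁₁ = f₂₂ = 4/EI and f₁₂ = f₂₁ = 2/EI.
Compatibility — zero rotation at each built-in end:
  4 M_A + 2 M_B = 259.5
  2 M_A + 4 M_B = 272.9
Solving the pair gives M_A = 41.03 kN·m and M_B = 47.7 kN·m (hogging).

M_B = 47.7 kN·m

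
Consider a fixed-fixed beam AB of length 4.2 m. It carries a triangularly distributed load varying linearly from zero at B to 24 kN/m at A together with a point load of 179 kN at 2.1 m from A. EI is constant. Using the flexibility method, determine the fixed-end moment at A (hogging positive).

Release both end moments; the primary structure is a simply-supported span AB with redundants M_A and M_B.
On the primary (simply-supported) span, the end slopes from the loading are:
  at A: triangular load, peak 24: w₀L³/(45EI) = 39.51/EI
  at B: triangular load, peak 24: 7w₀L³/(360EI) = 34.57/EI
  at A: point load 179 at a = 2.1: Pab(L + b)/(6LEI) = 197.3/EI
  at B: point load 179 at a = 2.1: Pab(L + a)/(6LEI) = 197.3/EI
  θ_A0 = 236.9/EI,  θ_B0 = 231.9/EI
Flexibility coefficients: a unit moment at one end gives L/(3EI) there and L/(6EI) at the far end, so f₁₁ = f₂₂ = 1.4/EI and f₁₂ = f₂₁ = 0.7/EI.
Compatibility — zero rotation at each built-in end:
  1.4 M_A + 0.7 M_B = 236.9
  0.7 M_A + 1.4 M_B = 231.9
Solving the pair gives M_A = 115.1 kN·m and M_B = 108.1 kN·m (hogging).

M_A = 115.1 kN·m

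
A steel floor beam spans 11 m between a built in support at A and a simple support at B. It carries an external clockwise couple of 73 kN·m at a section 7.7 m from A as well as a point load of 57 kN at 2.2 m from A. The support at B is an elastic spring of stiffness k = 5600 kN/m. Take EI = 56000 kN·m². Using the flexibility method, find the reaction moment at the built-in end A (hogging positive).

Release the roller at B. Primary structure: cantilever fixed at A.
Deflection at B on the released cantilever, summing each load's contribution:
  clockwise couple 73 at a = 7.7: M₀a(2L − a)/(2EI) = 4019/EI
  point load 57 at a = 2.2: Pa²(3L − a)/(6EI) = 1416/EI
  δ_0 = 5435/EI
Tip deflection under a unit load at B: L³/(3EI) = 443.7/EI.
With EI = 56000 kN·m²: δ_0 = 0.097057 m and δ_{BB} = 0.007923 m/kN.
Compatibility — the spring shortens by R_B/k under the reaction it provides: δ_0 − R_B·δ_{BB} = R_B/k. With 1/k = 0.000179 m/kN, R_B = δ_0 / (δ_{BB} + 1/k) = 0.097057 / (0.007923 + 0.000179) = 11.98 kN.
Moment equilibrium about A: M_A = Σ(load moments about A) − R_B·L = 198.4 − 11.98×11 = 66.61 kN·m.

M_A = 66.61 kN·m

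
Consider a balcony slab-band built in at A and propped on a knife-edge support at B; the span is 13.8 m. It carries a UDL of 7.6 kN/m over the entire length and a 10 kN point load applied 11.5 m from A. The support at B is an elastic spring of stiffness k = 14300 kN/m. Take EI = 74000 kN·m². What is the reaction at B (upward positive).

Release the roller at B. Primary structure: cantilever fixed at A.
Deflection at B on the released cantilever, summing each load's contribution:
  UDL 7.6: wL⁴/(8EI) = 34454/EI
  point load 10 at a = 11.5: Pa²(3L − a)/(6EI) = 6590/EI
  δ_0 = 41044/EI
Flexibility coefficient — unit upward force at B: δ_{BB} = L³/(3EI) = 876/EI.
With EI = 74000 kN·m²: δ_0 = 0.55466 m and δ_{BB} = 0.011838 m/kN.
Compatibility — the spring shortens by R_B/k under the reaction it provides: δ_0 − R_B·δ_{BB} = R_B/k. With 1/k = 0.00007 m/kN, R_B = δ_0 / (δ_{BB} + 1/k) = 0.55466 / (0.011838 + 0.00007) = 46.58 kN.

R_B = 46.58 kN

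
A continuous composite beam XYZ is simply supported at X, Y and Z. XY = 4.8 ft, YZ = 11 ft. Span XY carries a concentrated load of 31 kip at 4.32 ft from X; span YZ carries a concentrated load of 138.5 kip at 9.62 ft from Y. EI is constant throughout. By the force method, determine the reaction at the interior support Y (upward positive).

Insert a hinge at Y; M_Y is the redundant, and each span becomes simply supported.
Rotations at Y on the released spans (each span's end-slope, ×1/EI):
  span XY: point load 31 at a = 4.32: Pab(L + a)/(6LEI) = 20.36/EI
  span YZ: point load 138.5 at a = 9.62: Pab(L + b)/(6LEI) = 344.9/EI
  relative rotation θ_0 = (20.36 + 344.9)/EI = 365.2/EI
A unit hogging moment at Y produces rotation L₁/(3EI) + L₂/(3EI) = 5.267/EI.
Slope continuity at Y: θ_0 = M_Y·5.267/EI, so M_Y = 365.2/5.267 = 69.35 kip·ft (hogging).
Span XY, ΣM about X with M_Y applied at Y: R_Y^{XY}·4.8 = 133.9 + 69.35, so R_Y^{XY} = 42.35 kip and R_X = 31 − 42.35 = -11.35 kip.
Span YZ, ΣM about Z: R_Y^{YZ}·11 = 191.1 + 69.35, so R_Y^{YZ} = 23.68 kip and R_Z = 138.5 − 23.68 = 114.8 kip.
R_Y = 42.35 + 23.68 = 66.03 kip.

R_Y = 66.03 kip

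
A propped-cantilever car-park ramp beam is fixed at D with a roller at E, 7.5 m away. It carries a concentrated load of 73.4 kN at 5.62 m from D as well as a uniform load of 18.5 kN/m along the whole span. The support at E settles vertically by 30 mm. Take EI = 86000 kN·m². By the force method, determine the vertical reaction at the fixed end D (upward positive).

Release the roller at E. Primary structure: cantilever fixed at D.
Free-end deflection of the primary structure under the applied loading (downward +):
  point load 73.4 at a = 5.62: Pa²(3L − a)/(6EI) = 6522/EI
  UDL 18.5: wL⁴/(8EI) = 7317/EI
  δ_0 = 13839/EI
Flexibility coefficient — unit upward force at E: δ_{EE} = L³/(3EI) = 140.6/EI.
With EI = 86000 kN·m²: δ_0 = 0.16092 m and δ_{EE} = 0.001635 m/kN.
Compatibility — the beam at E must follow the support down by 0.03 m: δ_0 − R_E·δ_{EE} = 0.03, so R_E = (0.16092 − 0.03)/0.001635 = 80.06 kN.
Vertical equilibrium: R_D = ΣP − R_E = 212.2 − 80.06 = 132.1 kN.

R_D = 132.1 kN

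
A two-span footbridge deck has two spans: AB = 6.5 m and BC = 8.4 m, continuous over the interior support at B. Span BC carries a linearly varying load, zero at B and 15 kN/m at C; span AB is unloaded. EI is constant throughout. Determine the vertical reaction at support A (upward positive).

R_A = -5.355 kN

Release continuity at B by inserting a hinge; the redundant is the internal moment M_B. The primary structure is two simply-supported spans AB and BC.
Discontinuity in slope at B on the released structure — sum the simple-span end rotations:
  span BC: triangular load, peak 15: 7w₀L³/(360EI) = 172.9/EI
  relative rotation θ_0 = (0 + 172.9)/EI = 172.9/EI
A unit hogging moment at B produces rotation L₁/(3EI) + L₂/(3EI) = 4.967/EI.
Slope continuity at B: θ_0 = M_B·4.967/EI, so M_B = 172.9/4.967 = 34.81 kN·m (hogging).
Span AB, ΣM about A with M_B applied at B: R_B^{AB}·6.5 = 0 + 34.81, so R_B^{AB} = 5.355 kN and R_A = 0 − 5.355 = -5.355 kN.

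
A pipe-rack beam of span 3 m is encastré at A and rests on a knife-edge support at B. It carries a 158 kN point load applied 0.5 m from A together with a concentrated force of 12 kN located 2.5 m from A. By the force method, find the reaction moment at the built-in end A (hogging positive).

M_A = 63.26 kN·m

Choose R_B as the redundant. The primary structure is the cantilever fixed at A.
Primary-structure tip deflection at B by superposition:
  point load 158 at a = 0.5: Pa²(3L − a)/(6EI) = 55.96/EI
  point load 12 at a = 2.5: Pa²(3L − a)/(6EI) = 81.25/EI
  δ_0 = 137.2/EI
Flexibility coefficient — unit upward force at B: δ_{BB} = L³/(3EI) = 9/EI.
Compatibility at B: δ_0 − R_B·δ_{BB} = 0, so R_B = 137.2/9 = 15.25 kN.
Moment equilibrium about A: M_A = Σ(load moments about A) − R_B·L = 109 − 15.25×3 = 63.26 kN·m.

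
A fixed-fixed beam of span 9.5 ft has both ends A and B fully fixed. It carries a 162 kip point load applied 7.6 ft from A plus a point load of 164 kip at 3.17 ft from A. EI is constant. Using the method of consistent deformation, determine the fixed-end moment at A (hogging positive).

Take the two fixed-end moments M_A, M_B as redundants; the released structure is the simple span AB.
On the primary (simply-supported) span, the end slopes from the loading are:
  at A: point load 162 at a = 7.6: Pab(L + b)/(6LEI) = 467.9/EI
  at B: point load 162 at a = 7.6: Pab(L + a)/(6LEI) = 701.8/EI
  at A: point load 164 at a = 3.17: Pab(L + b)/(6LEI) = 913.9/EI
  at B: point load 164 at a = 3.17: Pab(L + a)/(6LEI) = 731.5/EI
  θ_A0 = 1382/EI,  θ_B0 = 1433/EI
Flexibility coefficients: a unit moment at one end gives L/(3EI) there and L/(6EI) at the far end, so f₁₁ = f₂₂ = 3.167/EI and f₁₂ = f₂₁ = 1.583/EI.
Compatibility — zero rotation at each built-in end:
  3.167 M_A + 1.583 M_B = 1382
  1.583 M_A + 3.167 M_B = 1433
Solving the pair gives M_A = 280.1 kip·ft and M_B = 312.6 kip·ft (hogging).

M_A = 280.1 kip·ft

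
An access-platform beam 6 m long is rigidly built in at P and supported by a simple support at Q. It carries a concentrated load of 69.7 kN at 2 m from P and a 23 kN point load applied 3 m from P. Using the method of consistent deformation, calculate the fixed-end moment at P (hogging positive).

Release the roller at Q. Primary structure: cantilever fixed at P.
Free-end deflection of the primary structure under the applied loading (downward +):
  point load 69.7 at a = 2: Pa²(3L − a)/(6EI) = 743.5/EI
  point load 23 at a = 3: Pa²(3L − a)/(6EI) = 517.5/EI
  δ_0 = 1261/EI
Flexibility coefficient — unit upward force at Q: δ_{QQ} = L³/(3EI) = 72/EI.
The prop prevents deflection at Q: R_Q = δ_0/δ_{QQ} = 1261/72 = 17.51 kN.
Moment equilibrium about P: M_P = Σ(load moments about P) − R_Q·L = 208.4 − 17.51×6 = 103.3 kN·m.

M_P = 103.3 kN·m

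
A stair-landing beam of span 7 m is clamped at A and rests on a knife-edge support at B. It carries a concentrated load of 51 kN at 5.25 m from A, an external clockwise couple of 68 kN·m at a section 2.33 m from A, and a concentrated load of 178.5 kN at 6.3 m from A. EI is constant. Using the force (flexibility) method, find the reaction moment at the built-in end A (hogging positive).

Choose R_B as the redundant. The primary structure is the cantilever fixed at A.
Primary-structure tip deflection at B by superposition:
  point load 51 at a = 5.25: Pa²(3L − a)/(6EI) = 3690/EI
  clockwise couple 68 at a = 2.33: M₀a(2L − a)/(2EI) = 924.5/EI
  point load 178.5 at a = 6.3: Pa²(3L − a)/(6EI) = 17357/EI
  δ_0 = 21972/EI
Flexibility coefficient — unit upward force at B: δ_{BB} = L³/(3EI) = 114.3/EI.
The prop prevents deflection at B: R_B = δ_0/δ_{BB} = 21972/114.3 = 192.2 kN.
Moment equilibrium about A: M_A = Σ(load moments about A) − R_B·L = 1460 − 192.2×7 = 115.1 kN·m.

M_A = 115.1 kN·m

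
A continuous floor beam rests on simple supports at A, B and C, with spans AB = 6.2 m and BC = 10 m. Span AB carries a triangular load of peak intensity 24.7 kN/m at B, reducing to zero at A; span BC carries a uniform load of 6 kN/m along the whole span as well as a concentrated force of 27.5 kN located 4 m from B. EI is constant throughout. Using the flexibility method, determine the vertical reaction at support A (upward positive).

Insert a hinge at B; M_B is the redundant, and each span becomes simply supported.
Discontinuity in slope at B on the released structure — sum the simple-span end rotations:
  span AB: triangular load, peak 24.7: w₀L³/(45EI) = 130.8/EI
  span BC: UDL 6: wL³/(24EI) = 250/EI
  span BC: point load 27.5 at a = 4: Pab(L + b)/(6LEI) = 176/EI
  relative rotation θ_0 = (130.8 + 426)/EI = 556.8/EI
A unit hogging moment at B produces rotation L₁/(3EI) + L₂/(3EI) = 5.4/EI.
Compatibility: M_B·(L₁+L₂)/(3EI) = θ_0, giving M_B = 103.1 kN·m (hogging).
Span AB, ΣM about A with M_B applied at B: R_B^{AB}·6.2 = 316.5 + 103.1, so R_B^{AB} = 67.68 kN and R_A = 76.57 − 67.68 = 8.892 kN.

R_A = 8.892 kN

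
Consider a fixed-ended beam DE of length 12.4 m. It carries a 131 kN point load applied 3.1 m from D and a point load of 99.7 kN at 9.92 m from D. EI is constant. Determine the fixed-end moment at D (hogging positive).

Release both end moments; the primary structure is a simply-supported span DE with redundants M_D and M_E.
Simple-span end rotations at D and E under the given loads:
  at D: point load 131 at a = 3.1: Pab(L + b)/(6LEI) = 1102/EI
  at E: point load 131 at a = 3.1: Pab(L + a)/(6LEI) = 786.8/EI
  at D: point load 99.7 at a = 9.92: Pab(L + b)/(6LEI) = 490.6/EI
  at E: point load 99.7 at a = 9.92: Pab(L + a)/(6LEI) = 735.8/EI
  θ_D0 = 1592/EI,  θ_E0 = 1523/EI
Flexibility coefficients: a unit moment at one end gives L/(3EI) there and L/(6EI) at the far end, so f₁₁ = f₂₂ = 4.133/EI and f₁₂ = f₂₁ = 2.067/EI.
Compatibility — zero rotation at each built-in end:
  4.133 M_D + 2.067 M_E = 1592
  2.067 M_D + 4.133 M_E = 1523
Solving the pair gives M_D = 268 kN·m and M_E = 234.4 kN·m (hogging).

M_D = 268 kN·m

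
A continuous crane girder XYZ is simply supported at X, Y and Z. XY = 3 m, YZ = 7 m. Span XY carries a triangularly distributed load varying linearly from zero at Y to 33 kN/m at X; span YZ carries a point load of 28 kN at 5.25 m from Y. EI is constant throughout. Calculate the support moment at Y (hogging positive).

Insert a hinge at Y; M_Y is the redundant, and each span becomes simply supported.
Discontinuity in slope at Y on the released structure — sum the simple-span end rotations:
  span XY: triangular load, peak 33: 7w₀L³/(360EI) = 17.32/EI
  span YZ: point load 28 at a = 5.25: Pab(L + b)/(6LEI) = 53.59/EI
  relative rotation θ_0 = (17.32 + 53.59)/EI = 70.92/EI
A unit hogging moment at Y produces rotation L₁/(3EI) + L₂/(3EI) = 3.333/EI.
Slope continuity at Y: θ_0 = M_Y·3.333/EI, so M_Y = 70.92/3.333 = 21.28 kN·m (hogging).

M_Y = 21.28 kN·m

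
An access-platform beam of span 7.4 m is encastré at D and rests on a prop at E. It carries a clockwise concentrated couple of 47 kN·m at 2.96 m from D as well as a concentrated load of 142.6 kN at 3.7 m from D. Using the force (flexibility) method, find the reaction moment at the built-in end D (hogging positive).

M_D = 199.7 kN·m

Choose R_E as the redundant. The primary structure is the cantilever fixed at D.
Primary-structure tip deflection at E by superposition:
  clockwise couple 47 at a = 2.96: M₀a(2L − a)/(2EI) = 823.6/EI
  point load 142.6 at a = 3.7: Pa²(3L − a)/(6EI) = 6019/EI
  δ_0 = 6843/EI
Tip deflection under a unit load at E: L³/(3EI) = 135.1/EI.
The prop prevents deflection at E: R_E = δ_0/δ_{EE} = 6843/135.1 = 50.66 kN.
Moment equilibrium about D: M_D = Σ(load moments about D) − R_E·L = 574.6 − 50.66×7.4 = 199.7 kN·m.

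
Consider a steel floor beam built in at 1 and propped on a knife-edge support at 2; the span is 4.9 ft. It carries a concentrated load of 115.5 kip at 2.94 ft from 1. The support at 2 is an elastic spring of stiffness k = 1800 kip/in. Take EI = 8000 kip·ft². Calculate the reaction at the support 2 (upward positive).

R_2 = 49.43 kip

Choose R_2 as the redundant. The primary structure is the cantilever fixed at 1.
Deflection at 2 on the released cantilever, summing each load's contribution:
  point load 115.5 at a = 2.94: Pa²(3L − a)/(6EI) = 1957/EI
Tip deflection under a unit load at 2: L³/(3EI) = 39.22/EI.
With EI = 8000 kip·ft²: δ_0 = 0.24459 ft and δ_{22} = 0.004902 ft/kip.
Compatibility — the spring shortens by R_2/k under the reaction it provides: δ_0 − R_2·δ_{22} = R_2/k. With 1/k = 1/(1800×12) ft/kip = 0.000046 ft/kip, R_2 = δ_0 / (δ_{22} + 1/k) = 0.24459 / (0.004902 + 0.000046) = 49.43 kip.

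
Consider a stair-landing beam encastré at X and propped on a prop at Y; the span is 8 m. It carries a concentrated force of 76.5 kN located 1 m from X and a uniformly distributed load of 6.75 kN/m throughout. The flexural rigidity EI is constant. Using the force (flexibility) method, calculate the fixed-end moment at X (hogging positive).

M_X = 116.8 kN·m

Take the reaction at Y as the redundant and release it; the primary structure is a cantilever fixed at X.
Downward deflection at the released point Y due to the loads:
  point load 76.5 at a = 1: Pa²(3L − a)/(6EI) = 293.2/EI
  UDL 6.75: wL⁴/(8EI) = 3456/EI
  δ_0 = 3749/EI
Flexibility coefficient — unit upward force at Y: δ_{YY} = L³/(3EI) = 170.7/EI.
The prop prevents deflection at Y: R_Y = δ_0/δ_{YY} = 3749/170.7 = 21.97 kN.
Moment equilibrium about X: M_X = Σ(load moments about X) − R_Y·L = 292.5 − 21.97×8 = 116.8 kN·m.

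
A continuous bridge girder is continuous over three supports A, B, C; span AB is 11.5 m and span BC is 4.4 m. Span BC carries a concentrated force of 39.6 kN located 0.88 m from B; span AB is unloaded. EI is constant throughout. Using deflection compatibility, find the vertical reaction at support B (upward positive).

Take M_B as the redundant. Released structure: two simple spans AB and BC with a hinge at B.
Rotations at B on the released spans (each span's end-slope, ×1/EI):
  span BC: point load 39.6 at a = 0.88: Pab(L + b)/(6LEI) = 36.8/EI
  relative rotation θ_0 = (0 + 36.8)/EI = 36.8/EI
A unit hogging moment at B produces rotation L₁/(3EI) + L₂/(3EI) = 5.3/EI.
Compatibility: M_B·(L₁+L₂)/(3EI) = θ_0, giving M_B = 6.943 kN·m (hogging).
Span AB, ΣM about A with M_B applied at B: R_B^{AB}·11.5 = 0 + 6.943, so R_B^{AB} = 0.6038 kN and R_A = 0 − 0.6038 = -0.6038 kN.
Span BC, ΣM about C: R_B^{BC}·4.4 = 139.4 + 6.943, so R_B^{BC} = 33.26 kN and R_C = 39.6 − 33.26 = 6.342 kN.
R_B = 0.6038 + 33.26 = 33.86 kN.

R_B = 33.86 kN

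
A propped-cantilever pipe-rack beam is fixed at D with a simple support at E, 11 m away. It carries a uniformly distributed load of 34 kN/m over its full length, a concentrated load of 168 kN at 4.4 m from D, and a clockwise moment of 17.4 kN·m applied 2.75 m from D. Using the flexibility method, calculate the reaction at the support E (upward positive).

R_E = 176.2 kN

Choose R_E as the redundant. The primary structure is the cantilever fixed at D.
Deflection at E on the released cantilever, summing each load's contribution:
  UDL 34: wL⁴/(8EI) = 62224/EI
  point load 168 at a = 4.4: Pa²(3L − a)/(6EI) = 15503/EI
  clockwise couple 17.4 at a = 2.75: M₀a(2L − a)/(2EI) = 460.6/EI
  δ_0 = 78188/EI
Flexibility coefficient — unit upward force at E: δ_{EE} = L³/(3EI) = 443.7/EI.
Compatibility at E: δ_0 − R_E·δ_{EE} = 0, so R_E = 78188/443.7 = 176.2 kN.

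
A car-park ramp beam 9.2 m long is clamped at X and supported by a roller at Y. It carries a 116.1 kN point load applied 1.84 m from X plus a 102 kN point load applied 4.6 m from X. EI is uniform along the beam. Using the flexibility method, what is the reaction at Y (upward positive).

R_Y = 38.38 kN

Take the reaction at Y as the redundant and release it; the primary structure is a cantilever fixed at X.
Primary-structure tip deflection at Y by superposition:
  point load 116.1 at a = 1.84: Pa²(3L − a)/(6EI) = 1688/EI
  point load 102 at a = 4.6: Pa²(3L − a)/(6EI) = 8274/EI
  δ_0 = 9961/EI
Tip deflection under a unit load at Y: L³/(3EI) = 259.6/EI.
The prop prevents deflection at Y: R_Y = δ_0/δ_{YY} = 9961/259.6 = 38.38 kN.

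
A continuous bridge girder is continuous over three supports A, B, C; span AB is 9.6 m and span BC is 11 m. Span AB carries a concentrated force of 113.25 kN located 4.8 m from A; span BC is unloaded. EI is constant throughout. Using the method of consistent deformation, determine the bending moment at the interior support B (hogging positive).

M_B = 95 kN·m

Release continuity at B by inserting a hinge; the redundant is the internal moment M_B. The primary structure is two simply-supported spans AB and BC.
Discontinuity in slope at B on the released structure — sum the simple-span end rotations:
  span AB: point load 113.25 at a = 4.8: Pab(L + a)/(6LEI) = 652.3/EI
  relative rotation θ_0 = (652.3 + 0)/EI = 652.3/EI
A unit hogging moment at B produces rotation L₁/(3EI) + L₂/(3EI) = 6.867/EI.
Compatibility: M_B·(L₁+L₂)/(3EI) = θ_0, giving M_B = 95 kN·m (hogging).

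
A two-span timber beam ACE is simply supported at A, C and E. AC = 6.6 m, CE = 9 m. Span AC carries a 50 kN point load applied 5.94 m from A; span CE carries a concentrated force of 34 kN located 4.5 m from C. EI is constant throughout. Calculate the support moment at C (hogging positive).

Insert a hinge at C; M_C is the redundant, and each span becomes simply supported.
Discontinuity in slope at C on the released structure — sum the simple-span end rotations:
  span AC: point load 50 at a = 5.94: Pab(L + a)/(6LEI) = 62.07/EI
  span CE: point load 34 at a = 4.5: Pab(L + b)/(6LEI) = 172.1/EI
  relative rotation θ_0 = (62.07 + 172.1)/EI = 234.2/EI
A unit hogging moment at C produces rotation L₁/(3EI) + L₂/(3EI) = 5.2/EI.
Compatibility: M_C·(L₁+L₂)/(3EI) = θ_0, giving M_C = 45.04 kN·m (hogging).

M_C = 45.04 kN·m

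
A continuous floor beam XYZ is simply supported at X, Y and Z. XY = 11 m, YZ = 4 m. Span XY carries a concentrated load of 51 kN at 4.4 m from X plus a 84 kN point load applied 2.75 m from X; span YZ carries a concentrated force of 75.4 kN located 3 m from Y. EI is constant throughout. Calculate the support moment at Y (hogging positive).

Insert a hinge at Y; M_Y is the redundant, and each span becomes simply supported.
Rotations at Y on the released spans (each span's end-slope, ×1/EI):
  span XY: point load 51 at a = 4.4: Pab(L + a)/(6LEI) = 345.6/EI
  span XY: point load 84 at a = 2.75: Pab(L + a)/(6LEI) = 397/EI
  span YZ: point load 75.4 at a = 3: Pab(L + b)/(6LEI) = 47.12/EI
  relative rotation θ_0 = (742.6 + 47.12)/EI = 789.7/EI
A unit hogging moment at Y produces rotation L₁/(3EI) + L₂/(3EI) = 5/EI.
Compatibility: M_Y·(L₁+L₂)/(3EI) = θ_0, giving M_Y = 157.9 kN·m (hogging).

M_Y = 157.9 kN·m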